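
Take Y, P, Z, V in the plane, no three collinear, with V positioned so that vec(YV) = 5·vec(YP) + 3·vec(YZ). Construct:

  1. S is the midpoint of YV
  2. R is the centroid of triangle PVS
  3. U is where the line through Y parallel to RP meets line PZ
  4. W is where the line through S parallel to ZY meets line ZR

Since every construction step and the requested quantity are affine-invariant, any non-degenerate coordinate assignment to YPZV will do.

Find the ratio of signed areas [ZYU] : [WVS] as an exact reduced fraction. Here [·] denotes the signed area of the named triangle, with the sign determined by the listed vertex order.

[ZYU]:[WVS] = 187/50

Set Y = (0, 0), P = (1, 0), Z = (0, 1), V = (5, 3); any affine frame gives the same invariant.
1. S is the midpoint of YV ⇒ S = (5/2, 3/2)
2. R is the centroid of triangle PVS ⇒ R = (17/6, 3/2)
3. U is where the line through Y parallel to RP meets line PZ ⇒ U = (11/20, 9/20)
4. W is where the line through S parallel to ZY meets line ZR ⇒ W = (5/2, 49/34)
2·[ZYU] = 11/20, 2·[WVS] = 5/34
[ZYU]:[WVS] = 11/20:5/34 = 187/50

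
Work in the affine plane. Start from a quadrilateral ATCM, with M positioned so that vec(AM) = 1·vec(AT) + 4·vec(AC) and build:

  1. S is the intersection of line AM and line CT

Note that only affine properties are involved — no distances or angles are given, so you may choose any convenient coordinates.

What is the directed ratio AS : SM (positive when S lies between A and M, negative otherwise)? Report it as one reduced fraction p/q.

AS:SM = 1/4

Work in coordinates with A = (0, 0), T = (1, 0), C = (0, 1), M = (1, 4).
1. S is the intersection of line AM and line CT ⇒ S = (1/5, 4/5)
S = A + t·(M−A) with t = 1/5, so AS:SM = t:(1−t) = 1/5:4/5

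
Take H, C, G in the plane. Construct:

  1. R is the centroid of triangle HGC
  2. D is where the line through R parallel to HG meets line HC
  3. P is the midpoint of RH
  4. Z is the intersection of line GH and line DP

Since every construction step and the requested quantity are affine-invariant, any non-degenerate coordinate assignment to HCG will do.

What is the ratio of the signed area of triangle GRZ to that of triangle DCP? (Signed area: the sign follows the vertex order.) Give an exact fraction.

Set H = (0, 0), C = (1, 0), G = (0, 1); any affine frame gives the same invariant.
1. R is the centroid of triangle HGC ⇒ R = (1/3, 1/3)
2. D is where the line through R parallel to HG meets line HC ⇒ D = (1/3, 0)
3. P is the midpoint of RH ⇒ P = (1/6, 1/6)
4. Z is the intersection of line GH and line DP ⇒ Z = (0, 1/3)
2·[GRZ] = -2/9, 2·[DCP] = 1/9
[GRZ]:[DCP] = -2/9:1/9 = -2

[GRZ]:[DCP] = -2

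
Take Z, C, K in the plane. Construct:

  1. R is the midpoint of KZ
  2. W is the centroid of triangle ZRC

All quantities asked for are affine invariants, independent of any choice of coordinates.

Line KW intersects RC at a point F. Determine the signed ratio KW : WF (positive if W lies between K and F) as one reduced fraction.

Assign Z = (0, 0), C = (1, 0), K = (0, 1) — the answer is frame-independent, so this choice is without loss of generality.
1. R is the midpoint of KZ ⇒ R = (0, 1/2)
2. W is the centroid of triangle ZRC ⇒ W = (1/3, 1/6)
line KW meets RC at F = (1/4, 3/8)
W = K + t·(F−K) with t = 4/3, so KW:WF = 4/3:-1/3

KW:WF = -4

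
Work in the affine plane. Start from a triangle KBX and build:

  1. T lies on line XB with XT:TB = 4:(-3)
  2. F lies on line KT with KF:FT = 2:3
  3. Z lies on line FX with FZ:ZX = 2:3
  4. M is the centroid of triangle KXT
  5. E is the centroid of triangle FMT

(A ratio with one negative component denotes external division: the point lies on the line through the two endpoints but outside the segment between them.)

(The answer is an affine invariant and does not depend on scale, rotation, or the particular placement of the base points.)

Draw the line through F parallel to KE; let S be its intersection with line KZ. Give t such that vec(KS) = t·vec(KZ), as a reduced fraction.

Work in coordinates with K = (0, 0), B = (1, 0), X = (0, 1).
1. T lies on line XB with XT:TB = 4:(-3) ⇒ T = (4, -3)
2. F lies on line KT with KF:FT = 2:3 ⇒ F = (8/5, -6/5)
3. Z lies on line FX with FZ:ZX = 2:3 ⇒ Z = (24/25, -8/25)
4. M is the centroid of triangle KXT ⇒ M = (4/3, -2/3)
5. E is the centroid of triangle FMT ⇒ E = (104/45, -73/45)
through F parallel to KE: direction (104/45, -73/45); meets KZ at S = (-24/115, 8/115)
S = K + t·(Z−K) with t = -5/23

t = -5/23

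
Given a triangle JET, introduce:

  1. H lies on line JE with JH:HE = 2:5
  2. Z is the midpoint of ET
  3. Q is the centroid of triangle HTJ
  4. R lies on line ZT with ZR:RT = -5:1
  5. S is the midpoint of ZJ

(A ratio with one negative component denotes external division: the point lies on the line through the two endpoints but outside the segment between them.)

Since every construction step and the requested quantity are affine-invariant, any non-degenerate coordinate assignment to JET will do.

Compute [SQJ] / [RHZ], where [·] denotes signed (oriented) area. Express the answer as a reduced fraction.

[SQJ]:[RHZ] = 2/15

Choose coordinates J = (0, 0), E = (1, 0), T = (0, 1).
1. H lies on line JE with JH:HE = 2:5 ⇒ H = (2/7, 0)
2. Z is the midpoint of ET ⇒ Z = (1/2, 1/2)
3. Q is the centroid of triangle HTJ ⇒ Q = (2/21, 1/3)
4. R lies on line ZT with ZR:RT = -5:1 ⇒ R = (-1/8, 9/8)
5. S is the midpoint of ZJ ⇒ S = (1/4, 1/4)
2·[SQJ] = 5/84, 2·[RHZ] = 25/56
[SQJ]:[RHZ] = 5/84:25/56 = 2/15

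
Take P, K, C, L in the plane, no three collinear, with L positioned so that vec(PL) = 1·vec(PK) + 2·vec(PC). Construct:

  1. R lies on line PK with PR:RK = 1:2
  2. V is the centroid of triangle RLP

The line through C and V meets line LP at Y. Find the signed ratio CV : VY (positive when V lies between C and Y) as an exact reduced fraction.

Assign P = (0, 0), K = (1, 0), C = (0, 1), L = (1, 2) — the answer is frame-independent, so this choice is without loss of generality.
1. R lies on line PK with PR:RK = 1:2 ⇒ R = (1/3, 0)
2. V is the centroid of triangle RLP ⇒ V = (4/9, 2/3)
line CV meets LP at Y = (4/11, 8/11)
V = C + t·(Y−C) with t = 11/9, so CV:VY = 11/9:-2/9

CV:VY = -11/2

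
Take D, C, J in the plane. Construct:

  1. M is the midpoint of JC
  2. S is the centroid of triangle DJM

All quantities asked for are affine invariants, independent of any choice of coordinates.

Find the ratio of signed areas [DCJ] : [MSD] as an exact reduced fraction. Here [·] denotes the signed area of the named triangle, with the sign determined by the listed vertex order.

Set D = (0, 0), C = (1, 0), J = (0, 1); any affine frame gives the same invariant.
1. M is the midpoint of JC ⇒ M = (1/2, 1/2)
2. S is the centroid of triangle DJM ⇒ S = (1/6, 1/2)
2·[DCJ] = 1, 2·[MSD] = 1/6
[DCJ]:[MSD] = 1:1/6 = 6

[DCJ]:[MSD] = 6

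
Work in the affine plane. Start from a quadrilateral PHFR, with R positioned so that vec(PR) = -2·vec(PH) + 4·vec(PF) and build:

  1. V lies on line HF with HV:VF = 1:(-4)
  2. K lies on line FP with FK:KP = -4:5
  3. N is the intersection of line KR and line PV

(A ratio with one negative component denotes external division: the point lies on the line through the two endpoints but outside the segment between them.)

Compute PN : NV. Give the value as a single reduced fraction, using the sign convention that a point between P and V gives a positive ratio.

PN:NV = -5/6

Work in coordinates with P = (0, 0), H = (1, 0), F = (0, 1), R = (-2, 4).
1. V lies on line HF with HV:VF = 1:(-4) ⇒ V = (4/3, -1/3)
2. K lies on line FP with FK:KP = -4:5 ⇒ K = (0, 5)
3. N is the intersection of line KR and line PV ⇒ N = (-20/3, 5/3)
N = P + t·(V−P) with t = -5, so PN:NV = t:(1−t) = -5:6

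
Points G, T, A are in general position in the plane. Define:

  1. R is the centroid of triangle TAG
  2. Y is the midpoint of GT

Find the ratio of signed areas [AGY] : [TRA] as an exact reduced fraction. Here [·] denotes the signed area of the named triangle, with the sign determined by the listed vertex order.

[AGY]:[TRA] = -3/2

Set G = (0, 0), T = (1, 0), A = (0, 1); any affine frame gives the same invariant.
1. R is the centroid of triangle TAG ⇒ R = (1/3, 1/3)
2. Y is the midpoint of GT ⇒ Y = (1/2, 0)
2·[AGY] = 1/2, 2·[TRA] = -1/3
[AGY]:[TRA] = 1/2:-1/3 = -3/2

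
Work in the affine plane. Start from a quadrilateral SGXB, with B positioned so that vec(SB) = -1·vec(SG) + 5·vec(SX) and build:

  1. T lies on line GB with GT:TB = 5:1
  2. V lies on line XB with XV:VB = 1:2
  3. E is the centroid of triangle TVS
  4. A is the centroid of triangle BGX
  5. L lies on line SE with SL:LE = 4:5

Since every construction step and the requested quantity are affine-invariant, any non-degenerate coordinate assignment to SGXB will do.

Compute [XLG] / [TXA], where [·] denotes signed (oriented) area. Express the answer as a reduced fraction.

Work in coordinates with S = (0, 0), G = (1, 0), X = (0, 1), B = (-1, 5).
1. T lies on line GB with GT:TB = 5:1 ⇒ T = (-2/3, 25/6)
2. V lies on line XB with XV:VB = 1:2 ⇒ V = (-1/3, 7/3)
3. E is the centroid of triangle TVS ⇒ E = (-1/3, 13/6)
4. A is the centroid of triangle BGX ⇒ A = (0, 2)
5. L lies on line SE with SL:LE = 4:5 ⇒ L = (-4/27, 26/27)
2·[XLG] = 5/27, 2·[TXA] = 2/3
[XLG]:[TXA] = 5/27:2/3 = 5/18

[XLG]:[TXA] = 5/18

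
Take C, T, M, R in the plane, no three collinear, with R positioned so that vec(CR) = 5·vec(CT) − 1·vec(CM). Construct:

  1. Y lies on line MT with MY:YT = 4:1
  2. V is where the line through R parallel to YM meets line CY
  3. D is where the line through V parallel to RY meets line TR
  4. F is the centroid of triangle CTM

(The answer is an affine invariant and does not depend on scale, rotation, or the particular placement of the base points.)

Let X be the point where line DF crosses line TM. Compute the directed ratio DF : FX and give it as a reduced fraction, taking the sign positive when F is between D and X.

DF:FX = -91

Choose coordinates C = (0, 0), T = (1, 0), M = (0, 1), R = (5, -1).
1. Y lies on line MT with MY:YT = 4:1 ⇒ Y = (4/5, 1/5)
2. V is where the line through R parallel to YM meets line CY ⇒ V = (16/5, 4/5)
3. D is where the line through V parallel to RY meets line TR ⇒ D = (41, -10)
4. F is the centroid of triangle CTM ⇒ F = (1/3, 1/3)
line DF meets TM at X = (71/91, 20/91)
F = D + t·(X−D) with t = 91/90, so DF:FX = 91/90:-1/90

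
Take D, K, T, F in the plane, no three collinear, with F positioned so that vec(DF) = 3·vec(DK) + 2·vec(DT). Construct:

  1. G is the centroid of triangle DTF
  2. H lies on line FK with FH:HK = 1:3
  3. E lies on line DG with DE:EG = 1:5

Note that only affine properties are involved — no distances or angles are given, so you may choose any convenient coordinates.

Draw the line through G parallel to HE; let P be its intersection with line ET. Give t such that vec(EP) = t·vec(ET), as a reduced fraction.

Assign D = (0, 0), K = (1, 0), T = (0, 1), F = (3, 2) — the answer is frame-independent, so this choice is without loss of generality.
1. G is the centroid of triangle DTF ⇒ G = (1, 1)
2. H lies on line FK with FH:HK = 1:3 ⇒ H = (5/2, 3/2)
3. E lies on line DG with DE:EG = 1:5 ⇒ E = (1/6, 1/6)
through G parallel to HE: direction (-7/3, -4/3); meets ET at P = (4/39, 19/39)
P = E + t·(T−E) with t = 5/13

t = 5/13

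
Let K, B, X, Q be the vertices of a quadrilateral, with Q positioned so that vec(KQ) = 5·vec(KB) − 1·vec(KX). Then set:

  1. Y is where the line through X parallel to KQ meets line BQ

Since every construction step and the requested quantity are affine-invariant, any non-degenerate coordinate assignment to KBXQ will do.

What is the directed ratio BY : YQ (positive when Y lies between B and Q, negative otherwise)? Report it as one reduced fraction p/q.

BY:YQ = -4/5

Set K = (0, 0), B = (1, 0), X = (0, 1), Q = (5, -1); any affine frame gives the same invariant.
1. Y is where the line through X parallel to KQ meets line BQ ⇒ Y = (-15, 4)
Y = B + t·(Q−B) with t = -4, so BY:YQ = t:(1−t) = -4:5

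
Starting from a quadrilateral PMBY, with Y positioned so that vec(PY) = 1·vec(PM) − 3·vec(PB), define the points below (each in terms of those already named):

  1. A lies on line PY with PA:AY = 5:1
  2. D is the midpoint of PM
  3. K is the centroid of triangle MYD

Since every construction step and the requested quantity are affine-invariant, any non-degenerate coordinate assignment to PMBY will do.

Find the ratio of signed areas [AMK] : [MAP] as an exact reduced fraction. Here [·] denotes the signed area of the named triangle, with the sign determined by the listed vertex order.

[AMK]:[MAP] = -1/10

Work in coordinates with P = (0, 0), M = (1, 0), B = (0, 1), Y = (1, -3).
1. A lies on line PY with PA:AY = 5:1 ⇒ A = (5/6, -5/2)
2. D is the midpoint of PM ⇒ D = (1/2, 0)
3. K is the centroid of triangle MYD ⇒ K = (5/6, -1)
2·[AMK] = 1/4, 2·[MAP] = -5/2
[AMK]:[MAP] = 1/4:-5/2 = -1/10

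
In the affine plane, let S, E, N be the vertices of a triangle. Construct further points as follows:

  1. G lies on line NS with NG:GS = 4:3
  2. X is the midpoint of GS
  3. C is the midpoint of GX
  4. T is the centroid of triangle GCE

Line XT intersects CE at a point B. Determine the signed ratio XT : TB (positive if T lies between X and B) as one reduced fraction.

Work in coordinates with S = (0, 0), E = (1, 0), N = (0, 1).
1. G lies on line NS with NG:GS = 4:3 ⇒ G = (0, 3/7)
2. X is the midpoint of GS ⇒ X = (0, 3/14)
3. C is the midpoint of GX ⇒ C = (0, 9/28)
4. T is the centroid of triangle GCE ⇒ T = (1/3, 1/4)
line XT meets CE at B = (1/4, 27/112)
T = X + t·(B−X) with t = 4/3, so XT:TB = 4/3:-1/3

XT:TB = -4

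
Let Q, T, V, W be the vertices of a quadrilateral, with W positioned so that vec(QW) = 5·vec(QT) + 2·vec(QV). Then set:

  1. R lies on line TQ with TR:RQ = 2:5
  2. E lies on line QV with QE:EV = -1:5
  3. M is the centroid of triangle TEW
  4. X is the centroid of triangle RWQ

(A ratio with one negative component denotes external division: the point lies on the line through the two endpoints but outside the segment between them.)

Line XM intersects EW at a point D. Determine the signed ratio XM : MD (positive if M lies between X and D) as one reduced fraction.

XM:MD = -53/28

Assign Q = (0, 0), T = (1, 0), V = (0, 1), W = (5, 2) — the answer is frame-independent, so this choice is without loss of generality.
1. R lies on line TQ with TR:RQ = 2:5 ⇒ R = (5/7, 0)
2. E lies on line QV with QE:EV = -1:5 ⇒ E = (0, -1/4)
3. M is the centroid of triangle TEW ⇒ M = (2, 7/12)
4. X is the centroid of triangle RWQ ⇒ X = (40/21, 2/3)
line XM meets EW at D = (310/159, 133/212)
M = X + t·(D−X) with t = 53/25, so XM:MD = 53/25:-28/25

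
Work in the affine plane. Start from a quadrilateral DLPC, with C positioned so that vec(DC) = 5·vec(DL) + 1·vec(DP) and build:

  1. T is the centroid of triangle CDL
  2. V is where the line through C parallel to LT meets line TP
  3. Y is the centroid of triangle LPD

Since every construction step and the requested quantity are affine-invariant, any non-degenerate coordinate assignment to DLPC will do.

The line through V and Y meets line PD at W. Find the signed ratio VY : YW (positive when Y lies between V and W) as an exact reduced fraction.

Choose coordinates D = (0, 0), L = (1, 0), P = (0, 1), C = (5, 1).
1. T is the centroid of triangle CDL ⇒ T = (2, 1/3)
2. V is where the line through C parallel to LT meets line TP ⇒ V = (5/2, 1/6)
3. Y is the centroid of triangle LPD ⇒ Y = (1/3, 1/3)
line VY meets PD at W = (0, 14/39)
Y = V + t·(W−V) with t = 13/15, so VY:YW = 13/15:2/15

VY:YW = 13/2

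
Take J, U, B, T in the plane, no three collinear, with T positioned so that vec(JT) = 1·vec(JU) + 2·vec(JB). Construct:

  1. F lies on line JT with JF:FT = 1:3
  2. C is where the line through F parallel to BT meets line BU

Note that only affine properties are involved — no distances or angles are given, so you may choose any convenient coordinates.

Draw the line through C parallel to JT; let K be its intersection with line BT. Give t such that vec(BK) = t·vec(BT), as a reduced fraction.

Assign J = (0, 0), U = (1, 0), B = (0, 1), T = (1, 2) — the answer is frame-independent, so this choice is without loss of generality.
1. F lies on line JT with JF:FT = 1:3 ⇒ F = (1/4, 1/2)
2. C is where the line through F parallel to BT meets line BU ⇒ C = (3/8, 5/8)
through C parallel to JT: direction (1, 2); meets BT at K = (9/8, 17/8)
K = B + t·(T−B) with t = 9/8

t = 9/8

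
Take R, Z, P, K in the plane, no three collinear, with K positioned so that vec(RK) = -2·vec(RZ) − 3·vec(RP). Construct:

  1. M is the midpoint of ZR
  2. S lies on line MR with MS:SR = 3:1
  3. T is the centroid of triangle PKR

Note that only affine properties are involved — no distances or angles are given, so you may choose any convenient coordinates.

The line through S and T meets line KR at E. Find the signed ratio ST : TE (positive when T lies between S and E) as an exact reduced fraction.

Work in coordinates with R = (0, 0), Z = (1, 0), P = (0, 1), K = (-2, -3).
1. M is the midpoint of ZR ⇒ M = (1/2, 0)
2. S lies on line MR with MS:SR = 3:1 ⇒ S = (1/8, 0)
3. T is the centroid of triangle PKR ⇒ T = (-2/3, -2/3)
line ST meets KR at E = (-4/25, -6/25)
T = S + t·(E−S) with t = 25/9, so ST:TE = 25/9:-16/9

ST:TE = -25/16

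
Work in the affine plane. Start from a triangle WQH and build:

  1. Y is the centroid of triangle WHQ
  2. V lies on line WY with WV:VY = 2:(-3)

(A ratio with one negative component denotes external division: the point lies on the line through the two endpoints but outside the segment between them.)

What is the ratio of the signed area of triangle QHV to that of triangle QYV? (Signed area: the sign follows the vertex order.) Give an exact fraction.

Set W = (0, 0), Q = (1, 0), H = (0, 1); any affine frame gives the same invariant.
1. Y is the centroid of triangle WHQ ⇒ Y = (1/3, 1/3)
2. V lies on line WY with WV:VY = 2:(-3) ⇒ V = (-2/3, -2/3)
2·[QHV] = 7/3, 2·[QYV] = 1
[QHV]:[QYV] = 7/3:1 = 7/3

[QHV]:[QYV] = 7/3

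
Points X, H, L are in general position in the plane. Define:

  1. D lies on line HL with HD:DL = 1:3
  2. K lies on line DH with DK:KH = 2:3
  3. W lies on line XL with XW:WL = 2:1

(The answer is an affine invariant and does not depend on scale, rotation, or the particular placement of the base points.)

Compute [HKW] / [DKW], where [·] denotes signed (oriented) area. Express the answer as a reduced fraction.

Work in coordinates with X = (0, 0), H = (1, 0), L = (0, 1).
1. D lies on line HL with HD:DL = 1:3 ⇒ D = (3/4, 1/4)
2. K lies on line DH with DK:KH = 2:3 ⇒ K = (17/20, 3/20)
3. W lies on line XL with XW:WL = 2:1 ⇒ W = (0, 2/3)
2·[HKW] = 1/20, 2·[DKW] = -1/30
[HKW]:[DKW] = 1/20:-1/30 = -3/2

[HKW]:[DKW] = -3/2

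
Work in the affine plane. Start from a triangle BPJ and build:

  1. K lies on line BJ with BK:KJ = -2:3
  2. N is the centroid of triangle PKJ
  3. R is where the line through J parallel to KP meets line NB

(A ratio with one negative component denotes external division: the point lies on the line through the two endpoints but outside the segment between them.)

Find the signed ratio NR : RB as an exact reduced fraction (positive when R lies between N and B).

Set B = (0, 0), P = (1, 0), J = (0, 1); any affine frame gives the same invariant.
1. K lies on line BJ with BK:KJ = -2:3 ⇒ K = (0, -2)
2. N is the centroid of triangle PKJ ⇒ N = (1/3, -1/3)
3. R is where the line through J parallel to KP meets line NB ⇒ R = (-1/3, 1/3)
R = N + t·(B−N) with t = 2, so NR:RB = t:(1−t) = 2:-1

NR:RB = -2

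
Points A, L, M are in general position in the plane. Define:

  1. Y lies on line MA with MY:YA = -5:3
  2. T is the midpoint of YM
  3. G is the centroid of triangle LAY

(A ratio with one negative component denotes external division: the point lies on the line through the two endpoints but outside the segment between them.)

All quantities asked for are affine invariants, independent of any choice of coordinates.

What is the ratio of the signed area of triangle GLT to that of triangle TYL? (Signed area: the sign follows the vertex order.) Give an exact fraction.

[GLT]:[TYL] = 4/15

Assign A = (0, 0), L = (1, 0), M = (0, 1) — the answer is frame-independent, so this choice is without loss of generality.
1. Y lies on line MA with MY:YA = -5:3 ⇒ Y = (0, -3/2)
2. T is the midpoint of YM ⇒ T = (0, -1/4)
3. G is the centroid of triangle LAY ⇒ G = (1/3, -1/2)
2·[GLT] = 1/3, 2·[TYL] = 5/4
[GLT]:[TYL] = 1/3:5/4 = 4/15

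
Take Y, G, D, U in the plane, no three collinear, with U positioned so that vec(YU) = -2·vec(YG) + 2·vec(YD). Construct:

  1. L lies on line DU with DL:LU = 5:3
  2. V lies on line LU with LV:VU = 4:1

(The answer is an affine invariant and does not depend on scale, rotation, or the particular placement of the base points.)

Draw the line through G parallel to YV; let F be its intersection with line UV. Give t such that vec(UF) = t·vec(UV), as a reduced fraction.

t = 83/6

Work in coordinates with Y = (0, 0), G = (1, 0), D = (0, 1), U = (-2, 2).
1. L lies on line DU with DL:LU = 5:3 ⇒ L = (-5/4, 13/8)
2. V lies on line LU with LV:VU = 4:1 ⇒ V = (-37/20, 77/40)
through G parallel to YV: direction (-37/20, 77/40); meets UV at F = (3/40, 77/80)
F = U + t·(V−U) with t = 83/6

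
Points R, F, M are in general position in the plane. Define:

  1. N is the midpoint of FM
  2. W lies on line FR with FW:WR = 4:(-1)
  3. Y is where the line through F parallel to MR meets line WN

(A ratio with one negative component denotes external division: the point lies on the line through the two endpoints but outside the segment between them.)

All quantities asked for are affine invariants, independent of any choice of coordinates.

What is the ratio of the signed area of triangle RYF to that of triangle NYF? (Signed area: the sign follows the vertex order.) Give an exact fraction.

[RYF]:[NYF] = 2

Assign R = (0, 0), F = (1, 0), M = (0, 1) — the answer is frame-independent, so this choice is without loss of generality.
1. N is the midpoint of FM ⇒ N = (1/2, 1/2)
2. W lies on line FR with FW:WR = 4:(-1) ⇒ W = (-1/3, 0)
3. Y is where the line through F parallel to MR meets line WN ⇒ Y = (1, 4/5)
2·[RYF] = -4/5, 2·[NYF] = -2/5
[RYF]:[NYF] = -4/5:-2/5 = 2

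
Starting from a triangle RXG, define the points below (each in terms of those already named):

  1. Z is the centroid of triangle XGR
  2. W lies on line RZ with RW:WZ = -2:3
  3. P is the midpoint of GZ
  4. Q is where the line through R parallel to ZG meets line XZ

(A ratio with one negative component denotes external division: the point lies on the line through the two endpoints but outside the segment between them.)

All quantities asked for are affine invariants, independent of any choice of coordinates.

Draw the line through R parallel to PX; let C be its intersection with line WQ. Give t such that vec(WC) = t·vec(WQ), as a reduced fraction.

t = 3/4

Work in coordinates with R = (0, 0), X = (1, 0), G = (0, 1).
1. Z is the centroid of triangle XGR ⇒ Z = (1/3, 1/3)
2. W lies on line RZ with RW:WZ = -2:3 ⇒ W = (-2/3, -2/3)
3. P is the midpoint of GZ ⇒ P = (1/6, 2/3)
4. Q is where the line through R parallel to ZG meets line XZ ⇒ Q = (-1/3, 2/3)
through R parallel to PX: direction (5/6, -2/3); meets WQ at C = (-5/12, 1/3)
C = W + t·(Q−W) with t = 3/4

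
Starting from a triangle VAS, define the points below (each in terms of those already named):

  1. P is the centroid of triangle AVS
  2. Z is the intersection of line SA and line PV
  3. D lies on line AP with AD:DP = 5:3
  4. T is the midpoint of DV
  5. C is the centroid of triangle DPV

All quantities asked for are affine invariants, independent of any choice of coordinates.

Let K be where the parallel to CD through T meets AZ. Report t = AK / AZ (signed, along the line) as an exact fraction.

Assign V = (0, 0), A = (1, 0), S = (0, 1) — the answer is frame-independent, so this choice is without loss of generality.
1. P is the centroid of triangle AVS ⇒ P = (1/3, 1/3)
2. Z is the intersection of line SA and line PV ⇒ Z = (1/2, 1/2)
3. D lies on line AP with AD:DP = 5:3 ⇒ D = (7/12, 5/24)
4. T is the midpoint of DV ⇒ T = (7/24, 5/48)
5. C is the centroid of triangle DPV ⇒ C = (11/36, 13/72)
through T parallel to CD: direction (5/18, 1/36); meets AZ at K = (37/44, 7/44)
K = A + t·(Z−A) with t = 7/22

t = 7/22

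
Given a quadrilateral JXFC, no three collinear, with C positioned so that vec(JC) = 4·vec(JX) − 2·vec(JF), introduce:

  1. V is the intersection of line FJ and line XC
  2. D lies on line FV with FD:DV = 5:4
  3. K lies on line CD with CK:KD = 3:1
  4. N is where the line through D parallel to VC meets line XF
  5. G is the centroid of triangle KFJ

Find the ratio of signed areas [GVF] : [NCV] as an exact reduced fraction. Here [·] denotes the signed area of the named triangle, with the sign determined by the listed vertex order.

Choose coordinates J = (0, 0), X = (1, 0), F = (0, 1), C = (4, -2).
1. V is the intersection of line FJ and line XC ⇒ V = (0, 2/3)
2. D lies on line FV with FD:DV = 5:4 ⇒ D = (0, 22/27)
3. K lies on line CD with CK:KD = 3:1 ⇒ K = (1, 1/9)
4. N is where the line through D parallel to VC meets line XF ⇒ N = (5/9, 4/9)
5. G is the centroid of triangle KFJ ⇒ G = (1/3, 10/27)
2·[GVF] = -1/9, 2·[NCV] = -16/27
[GVF]:[NCV] = -1/9:-16/27 = 3/16

[GVF]:[NCV] = 3/16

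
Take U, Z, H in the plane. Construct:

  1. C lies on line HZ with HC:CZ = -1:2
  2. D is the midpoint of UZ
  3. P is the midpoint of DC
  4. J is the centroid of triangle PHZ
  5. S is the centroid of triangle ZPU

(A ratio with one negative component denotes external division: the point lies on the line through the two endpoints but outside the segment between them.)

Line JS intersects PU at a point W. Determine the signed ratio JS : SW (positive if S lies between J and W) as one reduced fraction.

Assign U = (0, 0), Z = (1, 0), H = (0, 1) — the answer is frame-independent, so this choice is without loss of generality.
1. C lies on line HZ with HC:CZ = -1:2 ⇒ C = (-1, 2)
2. D is the midpoint of UZ ⇒ D = (1/2, 0)
3. P is the midpoint of DC ⇒ P = (-1/4, 1)
4. J is the centroid of triangle PHZ ⇒ J = (1/4, 2/3)
5. S is the centroid of triangle ZPU ⇒ S = (1/4, 1/3)
line JS meets PU at W = (1/4, -1)
S = J + t·(W−J) with t = 1/5, so JS:SW = 1/5:4/5

JS:SW = 1/4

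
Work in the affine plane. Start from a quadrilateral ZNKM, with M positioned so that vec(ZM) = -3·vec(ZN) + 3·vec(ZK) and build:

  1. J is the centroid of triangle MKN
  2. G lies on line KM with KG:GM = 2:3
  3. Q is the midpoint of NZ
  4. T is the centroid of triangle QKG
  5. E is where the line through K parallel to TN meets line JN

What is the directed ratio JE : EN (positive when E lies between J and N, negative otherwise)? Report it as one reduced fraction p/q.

JE:EN = -19/27

Assign Z = (0, 0), N = (1, 0), K = (0, 1), M = (-3, 3) — the answer is frame-independent, so this choice is without loss of generality.
1. J is the centroid of triangle MKN ⇒ J = (-2/3, 4/3)
2. G lies on line KM with KG:GM = 2:3 ⇒ G = (-6/5, 9/5)
3. Q is the midpoint of NZ ⇒ Q = (1/2, 0)
4. T is the centroid of triangle QKG ⇒ T = (-7/30, 14/15)
5. E is where the line through K parallel to TN meets line JN ⇒ E = (-37/8, 9/2)
E = J + t·(N−J) with t = -19/8, so JE:EN = t:(1−t) = -19/8:27/8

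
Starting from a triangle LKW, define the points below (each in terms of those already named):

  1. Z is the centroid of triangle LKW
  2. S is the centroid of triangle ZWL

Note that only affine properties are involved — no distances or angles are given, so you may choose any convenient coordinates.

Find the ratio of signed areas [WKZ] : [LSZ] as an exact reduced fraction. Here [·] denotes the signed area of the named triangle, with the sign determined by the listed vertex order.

[WKZ]:[LSZ] = 3

Set L = (0, 0), K = (1, 0), W = (0, 1); any affine frame gives the same invariant.
1. Z is the centroid of triangle LKW ⇒ Z = (1/3, 1/3)
2. S is the centroid of triangle ZWL ⇒ S = (1/9, 4/9)
2·[WKZ] = -1/3, 2·[LSZ] = -1/9
[WKZ]:[LSZ] = -1/3:-1/9 = 3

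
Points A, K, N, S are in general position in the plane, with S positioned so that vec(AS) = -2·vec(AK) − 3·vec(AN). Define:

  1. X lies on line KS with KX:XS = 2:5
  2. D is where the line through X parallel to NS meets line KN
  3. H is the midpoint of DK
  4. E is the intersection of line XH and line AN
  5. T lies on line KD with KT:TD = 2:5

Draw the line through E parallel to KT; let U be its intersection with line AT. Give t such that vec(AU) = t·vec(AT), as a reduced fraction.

t = -37/35

Assign A = (0, 0), K = (1, 0), N = (0, 1), S = (-2, -3) — the answer is frame-independent, so this choice is without loss of generality.
1. X lies on line KS with KX:XS = 2:5 ⇒ X = (1/7, -6/7)
2. D is where the line through X parallel to NS meets line KN ⇒ D = (5/7, 2/7)
3. H is the midpoint of DK ⇒ H = (6/7, 1/7)
4. E is the intersection of line XH and line AN ⇒ E = (0, -37/35)
5. T lies on line KD with KT:TD = 2:5 ⇒ T = (45/49, 4/49)
through E parallel to KT: direction (-4/49, 4/49); meets AT at U = (-333/343, -148/1715)
U = A + t·(T−A) with t = -37/35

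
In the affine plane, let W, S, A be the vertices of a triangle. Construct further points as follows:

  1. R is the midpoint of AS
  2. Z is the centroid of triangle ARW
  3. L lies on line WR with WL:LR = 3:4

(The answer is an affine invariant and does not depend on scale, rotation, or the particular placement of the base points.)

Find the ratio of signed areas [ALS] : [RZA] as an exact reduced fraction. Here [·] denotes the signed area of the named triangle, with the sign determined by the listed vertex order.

Work in coordinates with W = (0, 0), S = (1, 0), A = (0, 1).
1. R is the midpoint of AS ⇒ R = (1/2, 1/2)
2. Z is the centroid of triangle ARW ⇒ Z = (1/6, 1/2)
3. L lies on line WR with WL:LR = 3:4 ⇒ L = (3/14, 3/14)
2·[ALS] = 4/7, 2·[RZA] = -1/6
[ALS]:[RZA] = 4/7:-1/6 = -24/7

[ALS]:[RZA] = -24/7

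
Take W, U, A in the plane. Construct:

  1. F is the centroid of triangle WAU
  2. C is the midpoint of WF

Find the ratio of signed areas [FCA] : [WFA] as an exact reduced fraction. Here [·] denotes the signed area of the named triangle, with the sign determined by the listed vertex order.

Work in coordinates with W = (0, 0), U = (1, 0), A = (0, 1).
1. F is the centroid of triangle WAU ⇒ F = (1/3, 1/3)
2. C is the midpoint of WF ⇒ C = (1/6, 1/6)
2·[FCA] = -1/6, 2·[WFA] = 1/3
[FCA]:[WFA] = -1/6:1/3 = -1/2

[FCA]:[WFA] = -1/2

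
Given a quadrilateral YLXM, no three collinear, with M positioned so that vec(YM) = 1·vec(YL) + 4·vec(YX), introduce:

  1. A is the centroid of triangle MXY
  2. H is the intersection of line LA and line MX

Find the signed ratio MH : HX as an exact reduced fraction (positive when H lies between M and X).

Assign Y = (0, 0), L = (1, 0), X = (0, 1), M = (1, 4) — the answer is frame-independent, so this choice is without loss of generality.
1. A is the centroid of triangle MXY ⇒ A = (1/3, 5/3)
2. H is the intersection of line LA and line MX ⇒ H = (3/11, 20/11)
H = M + t·(X−M) with t = 8/11, so MH:HX = t:(1−t) = 8/11:3/11

MH:HX = 8/3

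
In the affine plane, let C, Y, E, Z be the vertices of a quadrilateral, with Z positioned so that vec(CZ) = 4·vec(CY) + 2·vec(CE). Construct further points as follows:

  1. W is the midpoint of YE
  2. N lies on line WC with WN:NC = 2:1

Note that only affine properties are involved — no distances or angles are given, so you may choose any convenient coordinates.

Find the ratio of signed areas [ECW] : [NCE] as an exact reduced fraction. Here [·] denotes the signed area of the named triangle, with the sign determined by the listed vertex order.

[ECW]:[NCE] = -3

Work in coordinates with C = (0, 0), Y = (1, 0), E = (0, 1), Z = (4, 2).
1. W is the midpoint of YE ⇒ W = (1/2, 1/2)
2. N lies on line WC with WN:NC = 2:1 ⇒ N = (1/6, 1/6)
2·[ECW] = 1/2, 2·[NCE] = -1/6
[ECW]:[NCE] = 1/2:-1/6 = -3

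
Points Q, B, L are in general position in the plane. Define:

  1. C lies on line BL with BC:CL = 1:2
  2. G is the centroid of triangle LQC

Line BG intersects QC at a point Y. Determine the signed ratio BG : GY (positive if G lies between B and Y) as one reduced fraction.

Choose coordinates Q = (0, 0), B = (1, 0), L = (0, 1).
1. C lies on line BL with BC:CL = 1:2 ⇒ C = (2/3, 1/3)
2. G is the centroid of triangle LQC ⇒ G = (2/9, 4/9)
line BG meets QC at Y = (8/15, 4/15)
G = B + t·(Y−B) with t = 5/3, so BG:GY = 5/3:-2/3

BG:GY = -5/2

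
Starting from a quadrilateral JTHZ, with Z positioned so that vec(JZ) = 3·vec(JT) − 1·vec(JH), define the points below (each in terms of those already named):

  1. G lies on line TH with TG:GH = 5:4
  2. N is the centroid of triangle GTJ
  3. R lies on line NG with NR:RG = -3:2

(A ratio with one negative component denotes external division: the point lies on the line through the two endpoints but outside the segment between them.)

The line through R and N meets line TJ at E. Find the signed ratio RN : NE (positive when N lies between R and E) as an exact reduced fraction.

Assign J = (0, 0), T = (1, 0), H = (0, 1), Z = (3, -1) — the answer is frame-independent, so this choice is without loss of generality.
1. G lies on line TH with TG:GH = 5:4 ⇒ G = (4/9, 5/9)
2. N is the centroid of triangle GTJ ⇒ N = (13/27, 5/27)
3. R lies on line NG with NR:RG = -3:2 ⇒ R = (10/27, 35/27)
line RN meets TJ at E = (1/2, 0)
N = R + t·(E−R) with t = 6/7, so RN:NE = 6/7:1/7

RN:NE = 6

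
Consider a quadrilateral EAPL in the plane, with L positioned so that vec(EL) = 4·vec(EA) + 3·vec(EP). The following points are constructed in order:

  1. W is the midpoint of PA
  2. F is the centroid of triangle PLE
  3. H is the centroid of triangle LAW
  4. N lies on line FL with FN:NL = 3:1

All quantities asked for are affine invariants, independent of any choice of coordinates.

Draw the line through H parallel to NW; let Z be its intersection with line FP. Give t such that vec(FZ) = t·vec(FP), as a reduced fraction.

Choose coordinates E = (0, 0), A = (1, 0), P = (0, 1), L = (4, 3).
1. W is the midpoint of PA ⇒ W = (1/2, 1/2)
2. F is the centroid of triangle PLE ⇒ F = (4/3, 4/3)
3. H is the centroid of triangle LAW ⇒ H = (11/6, 7/6)
4. N lies on line FL with FN:NL = 3:1 ⇒ N = (10/3, 31/12)
through H parallel to NW: direction (-17/6, -25/12); meets FP at Z = (241/99, 637/396)
Z = F + t·(P−F) with t = -109/132

t = -109/132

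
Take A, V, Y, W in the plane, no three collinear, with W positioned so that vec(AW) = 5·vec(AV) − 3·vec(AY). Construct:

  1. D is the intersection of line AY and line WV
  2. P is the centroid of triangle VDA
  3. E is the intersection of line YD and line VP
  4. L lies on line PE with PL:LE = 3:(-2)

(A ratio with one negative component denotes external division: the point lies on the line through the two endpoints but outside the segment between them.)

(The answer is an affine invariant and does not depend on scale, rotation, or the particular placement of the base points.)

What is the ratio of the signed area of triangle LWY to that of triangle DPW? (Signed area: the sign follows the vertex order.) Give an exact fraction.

[LWY]:[DPW] = 109/30

Work in coordinates with A = (0, 0), V = (1, 0), Y = (0, 1), W = (5, -3).
1. D is the intersection of line AY and line WV ⇒ D = (0, 3/4)
2. P is the centroid of triangle VDA ⇒ P = (1/3, 1/4)
3. E is the intersection of line YD and line VP ⇒ E = (0, 3/8)
4. L lies on line PE with PL:LE = 3:(-2) ⇒ L = (-2/3, 5/8)
2·[LWY] = 109/24, 2·[DPW] = 5/4
[LWY]:[DPW] = 109/24:5/4 = 109/30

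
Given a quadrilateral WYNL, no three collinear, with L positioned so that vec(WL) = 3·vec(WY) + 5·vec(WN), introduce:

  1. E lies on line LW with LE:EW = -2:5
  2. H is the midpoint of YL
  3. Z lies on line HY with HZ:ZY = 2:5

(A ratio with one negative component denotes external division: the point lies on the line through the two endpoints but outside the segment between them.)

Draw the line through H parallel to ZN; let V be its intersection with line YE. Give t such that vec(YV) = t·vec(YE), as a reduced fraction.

Choose coordinates W = (0, 0), Y = (1, 0), N = (0, 1), L = (3, 5).
1. E lies on line LW with LE:EW = -2:5 ⇒ E = (5, 25/3)
2. H is the midpoint of YL ⇒ H = (2, 5/2)
3. Z lies on line HY with HZ:ZY = 2:5 ⇒ Z = (12/7, 25/14)
through H parallel to ZN: direction (-12/7, -11/14); meets YE at V = (88/39, 1225/468)
V = Y + t·(E−Y) with t = 49/156

t = 49/156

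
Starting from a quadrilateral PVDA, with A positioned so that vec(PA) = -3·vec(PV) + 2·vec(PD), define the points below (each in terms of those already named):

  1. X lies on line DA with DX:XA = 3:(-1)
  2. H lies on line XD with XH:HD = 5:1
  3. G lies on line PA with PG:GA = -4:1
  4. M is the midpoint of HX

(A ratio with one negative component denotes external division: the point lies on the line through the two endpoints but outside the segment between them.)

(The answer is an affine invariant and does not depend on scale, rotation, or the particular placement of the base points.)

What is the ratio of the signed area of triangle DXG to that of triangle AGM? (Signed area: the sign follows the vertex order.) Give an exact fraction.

Assign P = (0, 0), V = (1, 0), D = (0, 1), A = (-3, 2) — the answer is frame-independent, so this choice is without loss of generality.
1. X lies on line DA with DX:XA = 3:(-1) ⇒ X = (-9/2, 5/2)
2. H lies on line XD with XH:HD = 5:1 ⇒ H = (-3/4, 5/4)
3. G lies on line PA with PG:GA = -4:1 ⇒ G = (-4, 8/3)
4. M is the midpoint of HX ⇒ M = (-21/8, 15/8)
2·[DXG] = -3/2, 2·[AGM] = -1/8
[DXG]:[AGM] = -3/2:-1/8 = 12

[DXG]:[AGM] = 12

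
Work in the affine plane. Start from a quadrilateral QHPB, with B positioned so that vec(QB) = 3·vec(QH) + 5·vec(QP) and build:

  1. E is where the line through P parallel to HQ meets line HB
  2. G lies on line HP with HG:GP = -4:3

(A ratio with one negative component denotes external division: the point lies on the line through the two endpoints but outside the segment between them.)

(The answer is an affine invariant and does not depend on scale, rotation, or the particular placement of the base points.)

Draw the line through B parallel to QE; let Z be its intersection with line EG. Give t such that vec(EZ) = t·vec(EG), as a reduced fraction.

t = 20/43

Work in coordinates with Q = (0, 0), H = (1, 0), P = (0, 1), B = (3, 5).
1. E is where the line through P parallel to HQ meets line HB ⇒ E = (7/5, 1)
2. G lies on line HP with HG:GP = -4:3 ⇒ G = (-3, 4)
through B parallel to QE: direction (7/5, 1); meets EG at Z = (-139/215, 103/43)
Z = E + t·(G−E) with t = 20/43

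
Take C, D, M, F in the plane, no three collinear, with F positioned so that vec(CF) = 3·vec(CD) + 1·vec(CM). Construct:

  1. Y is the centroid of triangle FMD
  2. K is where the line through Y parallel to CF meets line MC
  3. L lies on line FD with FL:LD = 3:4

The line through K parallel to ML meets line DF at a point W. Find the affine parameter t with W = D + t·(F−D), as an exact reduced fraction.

t = 1/63

Assign C = (0, 0), D = (1, 0), M = (0, 1), F = (3, 1) — the answer is frame-independent, so this choice is without loss of generality.
1. Y is the centroid of triangle FMD ⇒ Y = (4/3, 2/3)
2. K is where the line through Y parallel to CF meets line MC ⇒ K = (0, 2/9)
3. L lies on line FD with FL:LD = 3:4 ⇒ L = (15/7, 4/7)
through K parallel to ML: direction (15/7, -3/7); meets DF at W = (65/63, 1/63)
W = D + t·(F−D) with t = 1/63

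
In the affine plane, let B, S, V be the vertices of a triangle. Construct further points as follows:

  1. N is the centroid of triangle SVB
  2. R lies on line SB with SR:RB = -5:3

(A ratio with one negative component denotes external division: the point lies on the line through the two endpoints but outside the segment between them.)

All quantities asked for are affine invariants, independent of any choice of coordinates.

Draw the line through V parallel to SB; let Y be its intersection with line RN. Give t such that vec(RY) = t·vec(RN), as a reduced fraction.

Choose coordinates B = (0, 0), S = (1, 0), V = (0, 1).
1. N is the centroid of triangle SVB ⇒ N = (1/3, 1/3)
2. R lies on line SB with SR:RB = -5:3 ⇒ R = (-3/2, 0)
through V parallel to SB: direction (-1, 0); meets RN at Y = (4, 1)
Y = R + t·(N−R) with t = 3

t = 3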